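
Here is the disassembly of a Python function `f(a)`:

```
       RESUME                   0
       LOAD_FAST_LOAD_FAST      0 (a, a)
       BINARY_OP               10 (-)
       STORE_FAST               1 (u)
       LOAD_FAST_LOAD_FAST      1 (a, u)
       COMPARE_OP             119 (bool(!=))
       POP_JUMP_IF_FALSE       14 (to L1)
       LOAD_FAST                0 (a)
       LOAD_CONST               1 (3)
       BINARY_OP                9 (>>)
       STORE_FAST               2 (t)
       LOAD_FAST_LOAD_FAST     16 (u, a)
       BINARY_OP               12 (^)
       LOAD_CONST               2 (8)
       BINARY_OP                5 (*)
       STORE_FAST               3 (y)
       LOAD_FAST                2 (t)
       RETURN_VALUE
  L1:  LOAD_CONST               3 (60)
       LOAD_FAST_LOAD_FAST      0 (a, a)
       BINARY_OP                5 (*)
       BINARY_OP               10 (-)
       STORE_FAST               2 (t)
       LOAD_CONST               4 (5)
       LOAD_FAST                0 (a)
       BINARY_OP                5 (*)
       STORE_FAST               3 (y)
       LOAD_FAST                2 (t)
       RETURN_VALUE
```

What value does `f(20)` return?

LOAD_FAST_LOAD_FAST a,a → push 20,20. Stack: [20, 20]
BINARY_OP - → 20 - 20 = 0. Stack: [0]
STORE_FAST u → u=0. Stack: []
LOAD_FAST_LOAD_FAST a,u → push 20,0. Stack: [20, 0]
COMPARE_OP bool(!=) → 20 vs 0 = True. Stack: [True]
POP_JUMP_IF_FALSE → pop True; no jump. Stack: []
LOAD_FAST a → push 20. Stack: [20]
LOAD_CONST → push 3. Stack: [20, 3]
BINARY_OP >> → 20 >> 3 = 2. Stack: [2]
STORE_FAST t → t=2. Stack: []
LOAD_FAST_LOAD_FAST u,a → push 0,20. Stack: [0, 20]
BINARY_OP ^ → 0 ^ 20 = 20. Stack: [20]
LOAD_CONST → push 8. Stack: [20, 8]
BINARY_OP * → 20 * 8 = 160. Stack: [160]
STORE_FAST y → y=160. Stack: []
LOAD_FAST t → push 2. Stack: [2]
RETURN_VALUE → return 2.

2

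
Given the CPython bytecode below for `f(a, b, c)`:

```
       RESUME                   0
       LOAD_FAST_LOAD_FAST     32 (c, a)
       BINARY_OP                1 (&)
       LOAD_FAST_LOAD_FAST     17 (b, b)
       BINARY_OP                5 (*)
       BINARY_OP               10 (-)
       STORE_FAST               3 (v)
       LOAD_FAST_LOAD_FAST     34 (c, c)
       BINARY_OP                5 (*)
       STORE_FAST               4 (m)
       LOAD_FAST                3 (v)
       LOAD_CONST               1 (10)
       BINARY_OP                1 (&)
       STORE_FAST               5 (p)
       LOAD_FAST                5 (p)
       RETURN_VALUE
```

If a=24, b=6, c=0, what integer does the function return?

8

LOAD_FAST_LOAD_FAST c,a → push 0,24. Stack: [0, 24]
BINARY_OP & → 0 & 24 = 0. Stack: [0]
LOAD_FAST_LOAD_FAST b,b → push 6,6. Stack: [0, 6, 6]
BINARY_OP * → 6 * 6 = 36. Stack: [0, 36]
BINARY_OP - → 0 - 36 = -36. Stack: [-36]
STORE_FAST v → v=-36. Stack: []
LOAD_FAST_LOAD_FAST c,c → push 0,0. Stack: [0, 0]
BINARY_OP * → 0 * 0 = 0. Stack: [0]
STORE_FAST m → m=0. Stack: []
LOAD_FAST v → push -36. Stack: [-36]
LOAD_CONST → push 10. Stack: [-36, 10]
BINARY_OP & → -36 & 10 = 8. Stack: [8]
STORE_FAST p → p=8. Stack: []
LOAD_FAST p → push 8. Stack: [8]
RETURN_VALUE → return 8.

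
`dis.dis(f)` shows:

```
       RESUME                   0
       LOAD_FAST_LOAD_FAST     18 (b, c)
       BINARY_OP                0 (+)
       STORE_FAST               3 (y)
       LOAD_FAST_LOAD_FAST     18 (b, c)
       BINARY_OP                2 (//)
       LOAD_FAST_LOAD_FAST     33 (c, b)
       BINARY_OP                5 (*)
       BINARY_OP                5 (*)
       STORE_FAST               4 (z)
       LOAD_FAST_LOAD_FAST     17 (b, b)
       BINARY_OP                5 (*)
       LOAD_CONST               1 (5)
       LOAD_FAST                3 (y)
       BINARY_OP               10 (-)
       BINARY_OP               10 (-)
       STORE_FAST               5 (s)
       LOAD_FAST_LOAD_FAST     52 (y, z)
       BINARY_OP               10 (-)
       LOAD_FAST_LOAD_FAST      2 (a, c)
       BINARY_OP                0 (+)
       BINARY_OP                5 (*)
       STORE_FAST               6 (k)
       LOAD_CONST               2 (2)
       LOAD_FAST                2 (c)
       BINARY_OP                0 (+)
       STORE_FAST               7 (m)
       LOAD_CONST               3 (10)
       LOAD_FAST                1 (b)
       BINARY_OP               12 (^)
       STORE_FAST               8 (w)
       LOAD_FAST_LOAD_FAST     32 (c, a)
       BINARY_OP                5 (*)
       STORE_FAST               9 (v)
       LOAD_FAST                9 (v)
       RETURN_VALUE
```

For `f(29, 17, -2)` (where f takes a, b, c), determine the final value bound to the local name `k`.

LOAD_FAST_LOAD_FAST b,c → push 17,-2. Stack: [17, -2]
BINARY_OP + → 17 + -2 = 15. Stack: [15]
STORE_FAST y → y=15. Stack: []
LOAD_FAST_LOAD_FAST b,c → push 17,-2. Stack: [17, -2]
BINARY_OP // → 17 // -2 = -9. Stack: [-9]
LOAD_FAST_LOAD_FAST c,b → push -2,17. Stack: [-9, -2, 17]
BINARY_OP * → -2 * 17 = -34. Stack: [-9, -34]
BINARY_OP * → -9 * -34 = 306. Stack: [306]
STORE_FAST z → z=306. Stack: []
LOAD_FAST_LOAD_FAST b,b → push 17,17. Stack: [17, 17]
BINARY_OP * → 17 * 17 = 289. Stack: [289]
LOAD_CONST → push 5. Stack: [289, 5]
LOAD_FAST y → push 15. Stack: [289, 5, 15]
BINARY_OP - → 5 - 15 = -10. Stack: [289, -10]
BINARY_OP - → 289 - -10 = 299. Stack: [299]
STORE_FAST s → s=299. Stack: []
LOAD_FAST_LOAD_FAST y,z → push 15,306. Stack: [15, 306]
BINARY_OP - → 15 - 306 = -291. Stack: [-291]
LOAD_FAST_LOAD_FAST a,c → push 29,-2. Stack: [-291, 29, -2]
BINARY_OP + → 29 + -2 = 27. Stack: [-291, 27]
BINARY_OP * → -291 * 27 = -7857. Stack: [-7857]
STORE_FAST k → k=-7857. Stack: []
LOAD_CONST → push 2. Stack: [2]
LOAD_FAST c → push -2. Stack: [2, -2]
BINARY_OP + → 2 + -2 = 0. Stack: [0]
STORE_FAST m → m=0. Stack: []
LOAD_CONST → push 10. Stack: [10]
LOAD_FAST b → push 17. Stack: [10, 17]
BINARY_OP ^ → 10 ^ 17 = 27. Stack: [27]
STORE_FAST w → w=27. Stack: []
LOAD_FAST_LOAD_FAST c,a → push -2,29. Stack: [-2, 29]
BINARY_OP * → -2 * 29 = -58. Stack: [-58]
STORE_FAST v → v=-58. Stack: []
LOAD_FAST v → push -58. Stack: [-58]
RETURN_VALUE → return -58.

-7857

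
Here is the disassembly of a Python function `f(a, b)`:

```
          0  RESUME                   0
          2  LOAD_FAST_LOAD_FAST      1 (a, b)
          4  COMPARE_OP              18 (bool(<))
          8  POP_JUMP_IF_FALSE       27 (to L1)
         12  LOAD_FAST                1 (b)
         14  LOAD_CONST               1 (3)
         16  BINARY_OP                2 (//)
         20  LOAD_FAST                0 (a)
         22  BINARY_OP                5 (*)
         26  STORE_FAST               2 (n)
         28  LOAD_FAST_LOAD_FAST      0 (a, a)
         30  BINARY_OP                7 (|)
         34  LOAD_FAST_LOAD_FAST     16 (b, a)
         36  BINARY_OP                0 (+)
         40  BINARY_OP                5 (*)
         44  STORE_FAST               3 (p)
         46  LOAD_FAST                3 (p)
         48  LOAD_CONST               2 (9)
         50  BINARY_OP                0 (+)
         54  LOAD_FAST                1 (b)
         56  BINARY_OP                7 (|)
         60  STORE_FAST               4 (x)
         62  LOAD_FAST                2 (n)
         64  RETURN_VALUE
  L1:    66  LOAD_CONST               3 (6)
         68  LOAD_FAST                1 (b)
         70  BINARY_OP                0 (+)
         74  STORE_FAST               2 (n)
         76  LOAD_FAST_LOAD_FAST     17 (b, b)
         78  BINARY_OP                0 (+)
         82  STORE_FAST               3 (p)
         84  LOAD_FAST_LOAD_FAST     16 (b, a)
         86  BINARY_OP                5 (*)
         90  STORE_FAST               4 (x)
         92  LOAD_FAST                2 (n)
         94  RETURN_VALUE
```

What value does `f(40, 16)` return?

LOAD_FAST_LOAD_FAST a,b → push 40,16. Stack: [40, 16]
COMPARE_OP bool(<) → 40 vs 16 = False. Stack: [False]
POP_JUMP_IF_FALSE → pop False; jump. Stack: []
LOAD_CONST → push 6. Stack: [6]
LOAD_FAST b → push 16. Stack: [6, 16]
BINARY_OP + → 6 + 16 = 22. Stack: [22]
STORE_FAST n → n=22. Stack: []
LOAD_FAST_LOAD_FAST b,b → push 16,16. Stack: [16, 16]
BINARY_OP + → 16 + 16 = 32. Stack: [32]
STORE_FAST p → p=32. Stack: []
LOAD_FAST_LOAD_FAST b,a → push 16,40. Stack: [16, 40]
BINARY_OP * → 16 * 40 = 640. Stack: [640]
STORE_FAST x → x=640. Stack: []
LOAD_FAST n → push 22. Stack: [22]
RETURN_VALUE → return 22.

22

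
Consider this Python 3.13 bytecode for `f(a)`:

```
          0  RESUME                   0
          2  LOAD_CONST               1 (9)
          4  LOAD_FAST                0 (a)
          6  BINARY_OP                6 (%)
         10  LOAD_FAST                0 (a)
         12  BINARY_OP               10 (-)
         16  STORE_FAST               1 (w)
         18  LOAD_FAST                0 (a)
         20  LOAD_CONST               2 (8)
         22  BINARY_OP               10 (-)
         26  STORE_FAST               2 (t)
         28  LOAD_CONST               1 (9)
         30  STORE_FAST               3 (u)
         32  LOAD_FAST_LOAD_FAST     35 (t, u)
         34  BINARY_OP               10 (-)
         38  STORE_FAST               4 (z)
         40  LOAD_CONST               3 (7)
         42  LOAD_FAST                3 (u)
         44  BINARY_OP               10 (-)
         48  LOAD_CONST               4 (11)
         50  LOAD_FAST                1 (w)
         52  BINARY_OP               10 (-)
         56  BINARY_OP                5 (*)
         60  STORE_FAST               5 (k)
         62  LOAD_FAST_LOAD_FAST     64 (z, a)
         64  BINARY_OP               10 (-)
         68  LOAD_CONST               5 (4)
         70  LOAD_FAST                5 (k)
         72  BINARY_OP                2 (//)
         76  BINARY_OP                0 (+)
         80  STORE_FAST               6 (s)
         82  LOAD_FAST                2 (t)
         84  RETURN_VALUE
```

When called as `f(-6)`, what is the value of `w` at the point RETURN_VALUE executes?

LOAD_CONST → push 9. Stack: [9]
LOAD_FAST a → push -6. Stack: [9, -6]
BINARY_OP % → 9 % -6 = -3. Stack: [-3]
LOAD_FAST a → push -6. Stack: [-3, -6]
BINARY_OP - → -3 - -6 = 3. Stack: [3]
STORE_FAST w → w=3. Stack: []
LOAD_FAST a → push -6. Stack: [-6]
LOAD_CONST → push 8. Stack: [-6, 8]
BINARY_OP - → -6 - 8 = -14. Stack: [-14]
STORE_FAST t → t=-14. Stack: []
LOAD_CONST → push 9. Stack: [9]
STORE_FAST u → u=9. Stack: []
LOAD_FAST_LOAD_FAST t,u → push -14,9. Stack: [-14, 9]
BINARY_OP - → -14 - 9 = -23. Stack: [-23]
STORE_FAST z → z=-23. Stack: []
LOAD_CONST → push 7. Stack: [7]
LOAD_FAST u → push 9. Stack: [7, 9]
BINARY_OP - → 7 - 9 = -2. Stack: [-2]
LOAD_CONST → push 11. Stack: [-2, 11]
LOAD_FAST w → push 3. Stack: [-2, 11, 3]
BINARY_OP - → 11 - 3 = 8. Stack: [-2, 8]
BINARY_OP * → -2 * 8 = -16. Stack: [-16]
STORE_FAST k → k=-16. Stack: []
LOAD_FAST_LOAD_FAST z,a → push -23,-6. Stack: [-23, -6]
BINARY_OP - → -23 - -6 = -17. Stack: [-17]
LOAD_CONST → push 4. Stack: [-17, 4]
LOAD_FAST k → push -16. Stack: [-17, 4, -16]
BINARY_OP // → 4 // -16 = -1. Stack: [-17, -1]
BINARY_OP + → -17 + -1 = -18. Stack: [-18]
STORE_FAST s → s=-18. Stack: []
LOAD_FAST t → push -14. Stack: [-14]
RETURN_VALUE → return -14.

3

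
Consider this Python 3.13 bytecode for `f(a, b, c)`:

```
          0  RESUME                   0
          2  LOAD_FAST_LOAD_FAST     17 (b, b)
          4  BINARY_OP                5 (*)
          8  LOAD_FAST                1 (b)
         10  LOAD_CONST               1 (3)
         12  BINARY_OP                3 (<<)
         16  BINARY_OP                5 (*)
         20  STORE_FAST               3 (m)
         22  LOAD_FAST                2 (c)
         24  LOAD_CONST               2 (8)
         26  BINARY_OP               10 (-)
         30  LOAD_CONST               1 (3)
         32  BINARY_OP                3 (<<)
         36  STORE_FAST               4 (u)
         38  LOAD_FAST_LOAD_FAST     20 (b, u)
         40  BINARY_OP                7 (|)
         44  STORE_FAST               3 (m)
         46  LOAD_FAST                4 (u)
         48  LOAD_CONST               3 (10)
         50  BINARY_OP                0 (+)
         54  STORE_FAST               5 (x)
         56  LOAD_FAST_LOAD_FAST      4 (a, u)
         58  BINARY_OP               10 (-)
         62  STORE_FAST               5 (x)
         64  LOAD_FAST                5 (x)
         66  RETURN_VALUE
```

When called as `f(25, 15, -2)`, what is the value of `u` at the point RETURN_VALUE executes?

LOAD_FAST_LOAD_FAST b,b → push 15,15. Stack: [15, 15]
BINARY_OP * → 15 * 15 = 225. Stack: [225]
LOAD_FAST b → push 15. Stack: [225, 15]
LOAD_CONST → push 3. Stack: [225, 15, 3]
BINARY_OP << → 15 << 3 = 120. Stack: [225, 120]
BINARY_OP * → 225 * 120 = 27000. Stack: [27000]
STORE_FAST m → m=27000. Stack: []
LOAD_FAST c → push -2. Stack: [-2]
LOAD_CONST → push 8. Stack: [-2, 8]
BINARY_OP - → -2 - 8 = -10. Stack: [-10]
LOAD_CONST → push 3. Stack: [-10, 3]
BINARY_OP << → -10 << 3 = -80. Stack: [-80]
STORE_FAST u → u=-80. Stack: []
LOAD_FAST_LOAD_FAST b,u → push 15,-80. Stack: [15, -80]
BINARY_OP | → 15 | -80 = -65. Stack: [-65]
STORE_FAST m → m=-65. Stack: []
LOAD_FAST u → push -80. Stack: [-80]
LOAD_CONST → push 10. Stack: [-80, 10]
BINARY_OP + → -80 + 10 = -70. Stack: [-70]
STORE_FAST x → x=-70. Stack: []
LOAD_FAST_LOAD_FAST a,u → push 25,-80. Stack: [25, -80]
BINARY_OP - → 25 - -80 = 105. Stack: [105]
STORE_FAST x → x=105. Stack: []
LOAD_FAST x → push 105. Stack: [105]
RETURN_VALUE → return 105.

-80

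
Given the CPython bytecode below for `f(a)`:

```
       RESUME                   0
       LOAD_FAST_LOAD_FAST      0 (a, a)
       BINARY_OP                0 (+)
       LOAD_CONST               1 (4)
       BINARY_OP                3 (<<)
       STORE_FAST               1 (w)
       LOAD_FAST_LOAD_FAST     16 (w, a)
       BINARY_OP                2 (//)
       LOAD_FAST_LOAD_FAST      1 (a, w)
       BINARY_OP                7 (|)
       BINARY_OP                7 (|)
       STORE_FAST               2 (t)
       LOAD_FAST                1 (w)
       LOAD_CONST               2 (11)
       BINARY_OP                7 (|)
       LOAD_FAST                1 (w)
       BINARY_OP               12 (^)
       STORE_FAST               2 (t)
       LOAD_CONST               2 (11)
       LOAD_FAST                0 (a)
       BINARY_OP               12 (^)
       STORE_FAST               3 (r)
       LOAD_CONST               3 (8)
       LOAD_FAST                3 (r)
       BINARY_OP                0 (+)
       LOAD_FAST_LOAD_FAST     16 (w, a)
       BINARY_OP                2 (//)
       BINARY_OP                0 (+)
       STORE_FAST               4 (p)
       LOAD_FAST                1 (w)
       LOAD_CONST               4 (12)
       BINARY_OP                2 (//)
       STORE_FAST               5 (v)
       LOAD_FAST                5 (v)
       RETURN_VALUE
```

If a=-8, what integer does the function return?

-22

LOAD_FAST_LOAD_FAST a,a → push -8,-8. Stack: [-8, -8]
BINARY_OP + → -8 + -8 = -16. Stack: [-16]
LOAD_CONST → push 4. Stack: [-16, 4]
BINARY_OP << → -16 << 4 = -256. Stack: [-256]
STORE_FAST w → w=-256. Stack: []
LOAD_FAST_LOAD_FAST w,a → push -256,-8. Stack: [-256, -8]
BINARY_OP // → -256 // -8 = 32. Stack: [32]
LOAD_FAST_LOAD_FAST a,w → push -8,-256. Stack: [32, -8, -256]
BINARY_OP | → -8 | -256 = -8. Stack: [32, -8]
BINARY_OP | → 32 | -8 = -8. Stack: [-8]
STORE_FAST t → t=-8. Stack: []
LOAD_FAST w → push -256. Stack: [-256]
LOAD_CONST → push 11. Stack: [-256, 11]
BINARY_OP | → -256 | 11 = -245. Stack: [-245]
LOAD_FAST w → push -256. Stack: [-245, -256]
BINARY_OP ^ → -245 ^ -256 = 11. Stack: [11]
STORE_FAST t → t=11. Stack: []
LOAD_CONST → push 11. Stack: [11]
LOAD_FAST a → push -8. Stack: [11, -8]
BINARY_OP ^ → 11 ^ -8 = -13. Stack: [-13]
STORE_FAST r → r=-13. Stack: []
LOAD_CONST → push 8. Stack: [8]
LOAD_FAST r → push -13. Stack: [8, -13]
BINARY_OP + → 8 + -13 = -5. Stack: [-5]
LOAD_FAST_LOAD_FAST w,a → push -256,-8. Stack: [-5, -256, -8]
BINARY_OP // → -256 // -8 = 32. Stack: [-5, 32]
BINARY_OP + → -5 + 32 = 27. Stack: [27]
STORE_FAST p → p=27. Stack: []
LOAD_FAST w → push -256. Stack: [-256]
LOAD_CONST → push 12. Stack: [-256, 12]
BINARY_OP // → -256 // 12 = -22. Stack: [-22]
STORE_FAST v → v=-22. Stack: []
LOAD_FAST v → push -22. Stack: [-22]
RETURN_VALUE → return -22.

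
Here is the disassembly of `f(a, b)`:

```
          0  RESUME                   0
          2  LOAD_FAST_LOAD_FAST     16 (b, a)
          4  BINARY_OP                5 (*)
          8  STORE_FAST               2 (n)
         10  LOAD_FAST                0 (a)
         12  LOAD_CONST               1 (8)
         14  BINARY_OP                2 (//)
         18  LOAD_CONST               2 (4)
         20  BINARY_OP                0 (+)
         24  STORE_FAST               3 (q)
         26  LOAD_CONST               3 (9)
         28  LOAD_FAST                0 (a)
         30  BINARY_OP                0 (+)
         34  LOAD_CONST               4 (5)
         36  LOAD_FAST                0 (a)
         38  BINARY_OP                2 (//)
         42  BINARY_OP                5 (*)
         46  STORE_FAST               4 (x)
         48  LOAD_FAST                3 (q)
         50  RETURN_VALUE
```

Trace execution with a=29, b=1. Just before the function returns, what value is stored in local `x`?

LOAD_FAST_LOAD_FAST b,a → push 1,29. Stack: [1, 29]
BINARY_OP * → 1 * 29 = 29. Stack: [29]
STORE_FAST n → n=29. Stack: []
LOAD_FAST a → push 29. Stack: [29]
LOAD_CONST → push 8. Stack: [29, 8]
BINARY_OP // → 29 // 8 = 3. Stack: [3]
LOAD_CONST → push 4. Stack: [3, 4]
BINARY_OP + → 3 + 4 = 7. Stack: [7]
STORE_FAST q → q=7. Stack: []
LOAD_CONST → push 9. Stack: [9]
LOAD_FAST a → push 29. Stack: [9, 29]
BINARY_OP + → 9 + 29 = 38. Stack: [38]
LOAD_CONST → push 5. Stack: [38, 5]
LOAD_FAST a → push 29. Stack: [38, 5, 29]
BINARY_OP // → 5 // 29 = 0. Stack: [38, 0]
BINARY_OP * → 38 * 0 = 0. Stack: [0]
STORE_FAST x → x=0. Stack: []
LOAD_FAST q → push 7. Stack: [7]
RETURN_VALUE → return 7.

0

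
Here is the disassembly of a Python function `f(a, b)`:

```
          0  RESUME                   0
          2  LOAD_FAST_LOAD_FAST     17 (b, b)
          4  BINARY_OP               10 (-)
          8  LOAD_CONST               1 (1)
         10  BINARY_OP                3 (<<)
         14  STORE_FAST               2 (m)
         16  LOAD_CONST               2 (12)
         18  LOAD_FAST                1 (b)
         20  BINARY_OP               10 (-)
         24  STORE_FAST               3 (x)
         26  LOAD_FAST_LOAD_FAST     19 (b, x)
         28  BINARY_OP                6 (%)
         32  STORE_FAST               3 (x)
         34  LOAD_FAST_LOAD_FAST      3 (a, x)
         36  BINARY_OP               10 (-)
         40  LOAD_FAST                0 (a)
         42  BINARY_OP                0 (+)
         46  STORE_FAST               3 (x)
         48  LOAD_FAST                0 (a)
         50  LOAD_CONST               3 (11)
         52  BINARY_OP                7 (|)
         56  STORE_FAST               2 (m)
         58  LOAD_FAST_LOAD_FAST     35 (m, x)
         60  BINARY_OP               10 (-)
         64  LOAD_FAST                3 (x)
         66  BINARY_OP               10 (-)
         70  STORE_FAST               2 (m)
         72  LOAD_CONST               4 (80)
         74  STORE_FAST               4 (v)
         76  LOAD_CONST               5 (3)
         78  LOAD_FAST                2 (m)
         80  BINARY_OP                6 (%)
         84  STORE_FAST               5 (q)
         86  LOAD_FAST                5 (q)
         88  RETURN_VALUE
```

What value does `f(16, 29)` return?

-44

LOAD_FAST_LOAD_FAST b,b → push 29,29. Stack: [29, 29]
BINARY_OP - → 29 - 29 = 0. Stack: [0]
LOAD_CONST → push 1. Stack: [0, 1]
BINARY_OP << → 0 << 1 = 0. Stack: [0]
STORE_FAST m → m=0. Stack: []
LOAD_CONST → push 12. Stack: [12]
LOAD_FAST b → push 29. Stack: [12, 29]
BINARY_OP - → 12 - 29 = -17. Stack: [-17]
STORE_FAST x → x=-17. Stack: []
LOAD_FAST_LOAD_FAST b,x → push 29,-17. Stack: [29, -17]
BINARY_OP % → 29 % -17 = -5. Stack: [-5]
STORE_FAST x → x=-5. Stack: []
LOAD_FAST_LOAD_FAST a,x → push 16,-5. Stack: [16, -5]
BINARY_OP - → 16 - -5 = 21. Stack: [21]
LOAD_FAST a → push 16. Stack: [21, 16]
BINARY_OP + → 21 + 16 = 37. Stack: [37]
STORE_FAST x → x=37. Stack: []
LOAD_FAST a → push 16. Stack: [16]
LOAD_CONST → push 11. Stack: [16, 11]
BINARY_OP | → 16 | 11 = 27. Stack: [27]
STORE_FAST m → m=27. Stack: []
LOAD_FAST_LOAD_FAST m,x → push 27,37. Stack: [27, 37]
BINARY_OP - → 27 - 37 = -10. Stack: [-10]
LOAD_FAST x → push 37. Stack: [-10, 37]
BINARY_OP - → -10 - 37 = -47. Stack: [-47]
STORE_FAST m → m=-47. Stack: []
LOAD_CONST → push 80. Stack: [80]
STORE_FAST v → v=80. Stack: []
LOAD_CONST → push 3. Stack: [3]
LOAD_FAST m → push -47. Stack: [3, -47]
BINARY_OP % → 3 % -47 = -44. Stack: [-44]
STORE_FAST q → q=-44. Stack: []
LOAD_FAST q → push -44. Stack: [-44]
RETURN_VALUE → return -44.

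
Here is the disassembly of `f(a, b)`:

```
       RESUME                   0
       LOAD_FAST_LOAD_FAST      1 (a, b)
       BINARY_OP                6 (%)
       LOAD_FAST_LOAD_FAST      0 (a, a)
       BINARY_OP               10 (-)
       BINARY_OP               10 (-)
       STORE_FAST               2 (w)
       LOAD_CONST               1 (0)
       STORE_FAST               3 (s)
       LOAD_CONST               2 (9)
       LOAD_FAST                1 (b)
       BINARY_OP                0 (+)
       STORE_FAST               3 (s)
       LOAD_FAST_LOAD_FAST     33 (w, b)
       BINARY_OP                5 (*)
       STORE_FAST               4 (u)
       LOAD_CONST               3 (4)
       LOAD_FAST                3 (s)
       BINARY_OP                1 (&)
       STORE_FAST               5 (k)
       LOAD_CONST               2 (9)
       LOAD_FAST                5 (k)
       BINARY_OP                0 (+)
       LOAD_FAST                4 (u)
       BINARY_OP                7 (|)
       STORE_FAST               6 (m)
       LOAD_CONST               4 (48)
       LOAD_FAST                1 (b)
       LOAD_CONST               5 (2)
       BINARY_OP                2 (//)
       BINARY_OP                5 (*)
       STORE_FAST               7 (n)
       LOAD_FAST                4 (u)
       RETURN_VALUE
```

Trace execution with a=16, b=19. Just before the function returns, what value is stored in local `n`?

432

LOAD_FAST_LOAD_FAST a,b → push 16,19. Stack: [16, 19]
BINARY_OP % → 16 % 19 = 16. Stack: [16]
LOAD_FAST_LOAD_FAST a,a → push 16,16. Stack: [16, 16, 16]
BINARY_OP - → 16 - 16 = 0. Stack: [16, 0]
BINARY_OP - → 16 - 0 = 16. Stack: [16]
STORE_FAST w → w=16. Stack: []
LOAD_CONST → push 0. Stack: [0]
STORE_FAST s → s=0. Stack: []
LOAD_CONST → push 9. Stack: [9]
LOAD_FAST b → push 19. Stack: [9, 19]
BINARY_OP + → 9 + 19 = 28. Stack: [28]
STORE_FAST s → s=28. Stack: []
LOAD_FAST_LOAD_FAST w,b → push 16,19. Stack: [16, 19]
BINARY_OP * → 16 * 19 = 304. Stack: [304]
STORE_FAST u → u=304. Stack: []
LOAD_CONST → push 4. Stack: [4]
LOAD_FAST s → push 28. Stack: [4, 28]
BINARY_OP & → 4 & 28 = 4. Stack: [4]
STORE_FAST k → k=4. Stack: []
LOAD_CONST → push 9. Stack: [9]
LOAD_FAST k → push 4. Stack: [9, 4]
BINARY_OP + → 9 + 4 = 13. Stack: [13]
LOAD_FAST u → push 304. Stack: [13, 304]
BINARY_OP | → 13 | 304 = 317. Stack: [317]
STORE_FAST m → m=317. Stack: []
LOAD_CONST → push 48. Stack: [48]
LOAD_FAST b → push 19. Stack: [48, 19]
LOAD_CONST → push 2. Stack: [48, 19, 2]
BINARY_OP // → 19 // 2 = 9. Stack: [48, 9]
BINARY_OP * → 48 * 9 = 432. Stack: [432]
STORE_FAST n → n=432. Stack: []
LOAD_FAST u → push 304. Stack: [304]
RETURN_VALUE → return 304.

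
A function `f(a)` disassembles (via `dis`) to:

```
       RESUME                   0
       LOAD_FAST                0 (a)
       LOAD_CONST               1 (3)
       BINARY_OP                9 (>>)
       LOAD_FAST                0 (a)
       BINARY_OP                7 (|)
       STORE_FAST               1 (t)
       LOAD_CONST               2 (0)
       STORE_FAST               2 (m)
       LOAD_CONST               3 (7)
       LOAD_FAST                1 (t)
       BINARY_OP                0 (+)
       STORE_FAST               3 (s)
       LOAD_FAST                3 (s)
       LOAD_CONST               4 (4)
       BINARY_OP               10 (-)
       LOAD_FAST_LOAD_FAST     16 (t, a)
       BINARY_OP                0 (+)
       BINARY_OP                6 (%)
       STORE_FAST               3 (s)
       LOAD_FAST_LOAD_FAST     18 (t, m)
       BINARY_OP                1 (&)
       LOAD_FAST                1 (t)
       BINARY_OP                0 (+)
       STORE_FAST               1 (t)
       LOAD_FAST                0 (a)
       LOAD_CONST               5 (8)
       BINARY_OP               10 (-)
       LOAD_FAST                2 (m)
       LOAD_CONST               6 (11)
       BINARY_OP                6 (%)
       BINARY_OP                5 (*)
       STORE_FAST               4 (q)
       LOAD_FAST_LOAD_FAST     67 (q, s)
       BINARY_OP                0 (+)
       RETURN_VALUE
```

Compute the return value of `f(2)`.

1

LOAD_FAST a → push 2. Stack: [2]
LOAD_CONST → push 3. Stack: [2, 3]
BINARY_OP >> → 2 >> 3 = 0. Stack: [0]
LOAD_FAST a → push 2. Stack: [0, 2]
BINARY_OP | → 0 | 2 = 2. Stack: [2]
STORE_FAST t → t=2. Stack: []
LOAD_CONST → push 0. Stack: [0]
STORE_FAST m → m=0. Stack: []
LOAD_CONST → push 7. Stack: [7]
LOAD_FAST t → push 2. Stack: [7, 2]
BINARY_OP + → 7 + 2 = 9. Stack: [9]
STORE_FAST s → s=9. Stack: []
LOAD_FAST s → push 9. Stack: [9]
LOAD_CONST → push 4. Stack: [9, 4]
BINARY_OP - → 9 - 4 = 5. Stack: [5]
LOAD_FAST_LOAD_FAST t,a → push 2,2. Stack: [5, 2, 2]
BINARY_OP + → 2 + 2 = 4. Stack: [5, 4]
BINARY_OP % → 5 % 4 = 1. Stack: [1]
STORE_FAST s → s=1. Stack: []
LOAD_FAST_LOAD_FAST t,m → push 2,0. Stack: [2, 0]
BINARY_OP & → 2 & 0 = 0. Stack: [0]
LOAD_FAST t → push 2. Stack: [0, 2]
BINARY_OP + → 0 + 2 = 2. Stack: [2]
STORE_FAST t → t=2. Stack: []
LOAD_FAST a → push 2. Stack: [2]
LOAD_CONST → push 8. Stack: [2, 8]
BINARY_OP - → 2 - 8 = -6. Stack: [-6]
LOAD_FAST m → push 0. Stack: [-6, 0]
LOAD_CONST → push 11. Stack: [-6, 0, 11]
BINARY_OP % → 0 % 11 = 0. Stack: [-6, 0]
BINARY_OP * → -6 * 0 = 0. Stack: [0]
STORE_FAST q → q=0. Stack: []
LOAD_FAST_LOAD_FAST q,s → push 0,1. Stack: [0, 1]
BINARY_OP + → 0 + 1 = 1. Stack: [1]
RETURN_VALUE → return 1.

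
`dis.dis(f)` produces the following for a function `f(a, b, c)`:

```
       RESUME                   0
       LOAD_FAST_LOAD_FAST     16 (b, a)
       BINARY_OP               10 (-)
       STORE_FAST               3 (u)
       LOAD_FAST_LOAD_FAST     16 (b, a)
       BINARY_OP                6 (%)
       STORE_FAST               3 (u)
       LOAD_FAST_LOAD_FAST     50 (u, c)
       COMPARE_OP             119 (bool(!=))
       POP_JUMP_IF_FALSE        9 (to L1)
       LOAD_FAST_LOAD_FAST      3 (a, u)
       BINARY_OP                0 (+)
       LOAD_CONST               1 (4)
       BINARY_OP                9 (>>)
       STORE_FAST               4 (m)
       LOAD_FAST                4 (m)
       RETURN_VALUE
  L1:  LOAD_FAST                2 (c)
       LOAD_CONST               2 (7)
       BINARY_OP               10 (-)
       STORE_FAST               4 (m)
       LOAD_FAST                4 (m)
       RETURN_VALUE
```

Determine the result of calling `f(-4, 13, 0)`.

-1

LOAD_FAST_LOAD_FAST b,a → push 13,-4. Stack: [13, -4]
BINARY_OP - → 13 - -4 = 17. Stack: [17]
STORE_FAST u → u=17. Stack: []
LOAD_FAST_LOAD_FAST b,a → push 13,-4. Stack: [13, -4]
BINARY_OP % → 13 % -4 = -3. Stack: [-3]
STORE_FAST u → u=-3. Stack: []
LOAD_FAST_LOAD_FAST u,c → push -3,0. Stack: [-3, 0]
COMPARE_OP bool(!=) → -3 vs 0 = True. Stack: [True]
POP_JUMP_IF_FALSE → pop True; no jump. Stack: []
LOAD_FAST_LOAD_FAST a,u → push -4,-3. Stack: [-4, -3]
BINARY_OP + → -4 + -3 = -7. Stack: [-7]
LOAD_CONST → push 4. Stack: [-7, 4]
BINARY_OP >> → -7 >> 4 = -1. Stack: [-1]
STORE_FAST m → m=-1. Stack: []
LOAD_FAST m → push -1. Stack: [-1]
RETURN_VALUE → return -1.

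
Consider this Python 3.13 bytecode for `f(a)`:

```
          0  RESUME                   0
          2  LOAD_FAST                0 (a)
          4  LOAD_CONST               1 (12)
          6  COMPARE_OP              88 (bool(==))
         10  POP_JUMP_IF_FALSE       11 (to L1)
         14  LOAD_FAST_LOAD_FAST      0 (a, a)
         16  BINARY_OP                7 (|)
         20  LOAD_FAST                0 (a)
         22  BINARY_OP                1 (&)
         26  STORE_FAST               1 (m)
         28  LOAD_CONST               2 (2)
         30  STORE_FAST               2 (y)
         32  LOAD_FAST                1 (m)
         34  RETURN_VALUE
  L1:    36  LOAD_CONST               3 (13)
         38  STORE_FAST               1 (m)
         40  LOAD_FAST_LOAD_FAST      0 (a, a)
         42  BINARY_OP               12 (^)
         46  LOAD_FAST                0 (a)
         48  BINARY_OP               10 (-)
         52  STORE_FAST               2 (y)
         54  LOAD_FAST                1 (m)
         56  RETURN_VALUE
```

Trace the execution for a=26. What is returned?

LOAD_FAST a → push 26. Stack: [26]
LOAD_CONST → push 12. Stack: [26, 12]
COMPARE_OP bool(==) → 26 vs 12 = False. Stack: [False]
POP_JUMP_IF_FALSE → pop False; jump. Stack: []
LOAD_CONST → push 13. Stack: [13]
STORE_FAST m → m=13. Stack: []
LOAD_FAST_LOAD_FAST a,a → push 26,26. Stack: [26, 26]
BINARY_OP ^ → 26 ^ 26 = 0. Stack: [0]
LOAD_FAST a → push 26. Stack: [0, 26]
BINARY_OP - → 0 - 26 = -26. Stack: [-26]
STORE_FAST y → y=-26. Stack: []
LOAD_FAST m → push 13. Stack: [13]
RETURN_VALUE → return 13.

13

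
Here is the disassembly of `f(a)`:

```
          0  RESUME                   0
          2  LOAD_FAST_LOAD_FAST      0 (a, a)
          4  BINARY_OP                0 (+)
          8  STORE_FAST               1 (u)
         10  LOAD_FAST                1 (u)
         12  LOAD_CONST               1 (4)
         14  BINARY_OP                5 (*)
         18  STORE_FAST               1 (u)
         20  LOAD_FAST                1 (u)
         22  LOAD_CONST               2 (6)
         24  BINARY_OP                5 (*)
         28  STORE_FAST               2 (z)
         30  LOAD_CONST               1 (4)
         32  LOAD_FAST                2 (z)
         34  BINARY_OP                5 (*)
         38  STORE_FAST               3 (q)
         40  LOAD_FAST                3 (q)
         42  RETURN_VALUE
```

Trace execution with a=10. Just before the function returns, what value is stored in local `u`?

LOAD_FAST_LOAD_FAST a,a → push 10,10. Stack: [10, 10]
BINARY_OP + → 10 + 10 = 20. Stack: [20]
STORE_FAST u → u=20. Stack: []
LOAD_FAST u → push 20. Stack: [20]
LOAD_CONST → push 4. Stack: [20, 4]
BINARY_OP * → 20 * 4 = 80. Stack: [80]
STORE_FAST u → u=80. Stack: []
LOAD_FAST u → push 80. Stack: [80]
LOAD_CONST → push 6. Stack: [80, 6]
BINARY_OP * → 80 * 6 = 480. Stack: [480]
STORE_FAST z → z=480. Stack: []
LOAD_CONST → push 4. Stack: [4]
LOAD_FAST z → push 480. Stack: [4, 480]
BINARY_OP * → 4 * 480 = 1920. Stack: [1920]
STORE_FAST q → q=1920. Stack: []
LOAD_FAST q → push 1920. Stack: [1920]
RETURN_VALUE → return 1920.

80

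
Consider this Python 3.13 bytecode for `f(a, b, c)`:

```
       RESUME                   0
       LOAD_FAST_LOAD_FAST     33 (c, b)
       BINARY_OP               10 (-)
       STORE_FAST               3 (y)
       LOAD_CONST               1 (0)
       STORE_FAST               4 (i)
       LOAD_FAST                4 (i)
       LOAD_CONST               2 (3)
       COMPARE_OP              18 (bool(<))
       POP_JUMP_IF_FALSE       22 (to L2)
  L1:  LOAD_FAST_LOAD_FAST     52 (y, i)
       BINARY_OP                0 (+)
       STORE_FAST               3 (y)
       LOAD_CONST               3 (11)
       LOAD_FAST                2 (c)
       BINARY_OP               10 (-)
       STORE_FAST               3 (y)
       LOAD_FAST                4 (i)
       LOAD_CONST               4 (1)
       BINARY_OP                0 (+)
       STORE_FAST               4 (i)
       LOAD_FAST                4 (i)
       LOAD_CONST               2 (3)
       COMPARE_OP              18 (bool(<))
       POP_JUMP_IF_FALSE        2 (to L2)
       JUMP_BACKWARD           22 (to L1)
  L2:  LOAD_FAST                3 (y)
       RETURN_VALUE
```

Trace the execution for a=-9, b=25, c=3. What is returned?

8

LOAD_FAST_LOAD_FAST c,b → push 3,25. Stack: [3, 25]
BINARY_OP - → 3 - 25 = -22. Stack: [-22]
STORE_FAST y → y=-22. Stack: []
LOAD_CONST → push 0. Stack: [0]
STORE_FAST i → i=0. Stack: []
LOAD_FAST i → push 0. Stack: [0]
LOAD_CONST → push 3. Stack: [0, 3]
COMPARE_OP bool(<) → 0 vs 3 = True. Stack: [True]
POP_JUMP_IF_FALSE → pop True; no jump. Stack: []
LOAD_FAST_LOAD_FAST y,i → push -22,0. Stack: [-22, 0]
BINARY_OP + → -22 + 0 = -22. Stack: [-22]
STORE_FAST y → y=-22. Stack: []
LOAD_CONST → push 11. Stack: [11]
LOAD_FAST c → push 3. Stack: [11, 3]
BINARY_OP - → 11 - 3 = 8. Stack: [8]
STORE_FAST y → y=8. Stack: []
LOAD_FAST i → push 0. Stack: [0]
LOAD_CONST → push 1. Stack: [0, 1]
BINARY_OP + → 0 + 1 = 1. Stack: [1]
STORE_FAST i → i=1. Stack: []
LOAD_FAST i → push 1. Stack: [1]
LOAD_CONST → push 3. Stack: [1, 3]
COMPARE_OP bool(<) → 1 vs 3 = True. Stack: [True]
POP_JUMP_IF_FALSE → pop True; no jump. Stack: []
LOAD_FAST_LOAD_FAST y,i → push 8,1. Stack: [8, 1]
BINARY_OP + → 8 + 1 = 9. Stack: [9]
STORE_FAST y → y=9. Stack: []
LOAD_CONST → push 11. Stack: [11]
LOAD_FAST c → push 3. Stack: [11, 3]
BINARY_OP - → 11 - 3 = 8. Stack: [8]
STORE_FAST y → y=8. Stack: []
LOAD_FAST i → push 1. Stack: [1]
LOAD_CONST → push 1. Stack: [1, 1]
BINARY_OP + → 1 + 1 = 2. Stack: [2]
STORE_FAST i → i=2. Stack: []
LOAD_FAST i → push 2. Stack: [2]
LOAD_CONST → push 3. Stack: [2, 3]
COMPARE_OP bool(<) → 2 vs 3 = True. Stack: [True]
POP_JUMP_IF_FALSE → pop True; no jump. Stack: []
LOAD_FAST_LOAD_FAST y,i → push 8,2. Stack: [8, 2]
BINARY_OP + → 8 + 2 = 10. Stack: [10]
STORE_FAST y → y=10. Stack: []
LOAD_CONST → push 11. Stack: [11]
LOAD_FAST c → push 3. Stack: [11, 3]
BINARY_OP - → 11 - 3 = 8. Stack: [8]
STORE_FAST y → y=8. Stack: []
LOAD_FAST i → push 2. Stack: [2]
LOAD_CONST → push 1. Stack: [2, 1]
BINARY_OP + → 2 + 1 = 3. Stack: [3]
STORE_FAST i → i=3. Stack: []
LOAD_FAST i → push 3. Stack: [3]
LOAD_CONST → push 3. Stack: [3, 3]
COMPARE_OP bool(<) → 3 vs 3 = False. Stack: [False]
POP_JUMP_IF_FALSE → pop False; jump. Stack: []
LOAD_FAST y → push 8. Stack: [8]
RETURN_VALUE → return 8.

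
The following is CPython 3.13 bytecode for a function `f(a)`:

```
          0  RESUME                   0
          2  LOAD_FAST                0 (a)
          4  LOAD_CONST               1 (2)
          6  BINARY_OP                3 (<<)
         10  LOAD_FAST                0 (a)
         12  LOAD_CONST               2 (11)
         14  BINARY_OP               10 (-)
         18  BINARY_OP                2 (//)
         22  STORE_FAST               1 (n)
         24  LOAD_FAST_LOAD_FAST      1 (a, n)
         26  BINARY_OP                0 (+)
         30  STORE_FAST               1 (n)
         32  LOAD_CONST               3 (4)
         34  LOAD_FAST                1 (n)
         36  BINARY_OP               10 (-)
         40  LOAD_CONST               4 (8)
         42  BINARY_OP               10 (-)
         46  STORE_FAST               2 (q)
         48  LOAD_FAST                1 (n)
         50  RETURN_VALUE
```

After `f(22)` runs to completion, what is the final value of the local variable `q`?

-34

LOAD_FAST a → push 22. Stack: [22]
LOAD_CONST → push 2. Stack: [22, 2]
BINARY_OP << → 22 << 2 = 88. Stack: [88]
LOAD_FAST a → push 22. Stack: [88, 22]
LOAD_CONST → push 11. Stack: [88, 22, 11]
BINARY_OP - → 22 - 11 = 11. Stack: [88, 11]
BINARY_OP // → 88 // 11 = 8. Stack: [8]
STORE_FAST n → n=8. Stack: []
LOAD_FAST_LOAD_FAST a,n → push 22,8. Stack: [22, 8]
BINARY_OP + → 22 + 8 = 30. Stack: [30]
STORE_FAST n → n=30. Stack: []
LOAD_CONST → push 4. Stack: [4]
LOAD_FAST n → push 30. Stack: [4, 30]
BINARY_OP - → 4 - 30 = -26. Stack: [-26]
LOAD_CONST → push 8. Stack: [-26, 8]
BINARY_OP - → -26 - 8 = -34. Stack: [-34]
STORE_FAST q → q=-34. Stack: []
LOAD_FAST n → push 30. Stack: [30]
RETURN_VALUE → return 30.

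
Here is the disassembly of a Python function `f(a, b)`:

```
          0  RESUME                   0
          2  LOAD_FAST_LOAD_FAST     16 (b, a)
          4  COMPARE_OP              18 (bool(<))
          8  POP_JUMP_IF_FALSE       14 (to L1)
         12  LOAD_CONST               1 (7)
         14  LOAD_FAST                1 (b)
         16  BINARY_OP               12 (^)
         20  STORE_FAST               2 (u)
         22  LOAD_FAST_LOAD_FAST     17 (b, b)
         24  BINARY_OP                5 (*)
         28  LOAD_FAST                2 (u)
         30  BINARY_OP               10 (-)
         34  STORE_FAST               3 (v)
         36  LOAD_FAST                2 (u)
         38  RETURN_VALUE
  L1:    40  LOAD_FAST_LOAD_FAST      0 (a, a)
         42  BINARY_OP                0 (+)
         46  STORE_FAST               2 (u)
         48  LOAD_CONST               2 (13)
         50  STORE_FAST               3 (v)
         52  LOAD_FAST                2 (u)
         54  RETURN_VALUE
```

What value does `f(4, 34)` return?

8

LOAD_FAST_LOAD_FAST b,a → push 34,4. Stack: [34, 4]
COMPARE_OP bool(<) → 34 vs 4 = False. Stack: [False]
POP_JUMP_IF_FALSE → pop False; jump. Stack: []
LOAD_FAST_LOAD_FAST a,a → push 4,4. Stack: [4, 4]
BINARY_OP + → 4 + 4 = 8. Stack: [8]
STORE_FAST u → u=8. Stack: []
LOAD_CONST → push 13. Stack: [13]
STORE_FAST v → v=13. Stack: []
LOAD_FAST u → push 8. Stack: [8]
RETURN_VALUE → return 8.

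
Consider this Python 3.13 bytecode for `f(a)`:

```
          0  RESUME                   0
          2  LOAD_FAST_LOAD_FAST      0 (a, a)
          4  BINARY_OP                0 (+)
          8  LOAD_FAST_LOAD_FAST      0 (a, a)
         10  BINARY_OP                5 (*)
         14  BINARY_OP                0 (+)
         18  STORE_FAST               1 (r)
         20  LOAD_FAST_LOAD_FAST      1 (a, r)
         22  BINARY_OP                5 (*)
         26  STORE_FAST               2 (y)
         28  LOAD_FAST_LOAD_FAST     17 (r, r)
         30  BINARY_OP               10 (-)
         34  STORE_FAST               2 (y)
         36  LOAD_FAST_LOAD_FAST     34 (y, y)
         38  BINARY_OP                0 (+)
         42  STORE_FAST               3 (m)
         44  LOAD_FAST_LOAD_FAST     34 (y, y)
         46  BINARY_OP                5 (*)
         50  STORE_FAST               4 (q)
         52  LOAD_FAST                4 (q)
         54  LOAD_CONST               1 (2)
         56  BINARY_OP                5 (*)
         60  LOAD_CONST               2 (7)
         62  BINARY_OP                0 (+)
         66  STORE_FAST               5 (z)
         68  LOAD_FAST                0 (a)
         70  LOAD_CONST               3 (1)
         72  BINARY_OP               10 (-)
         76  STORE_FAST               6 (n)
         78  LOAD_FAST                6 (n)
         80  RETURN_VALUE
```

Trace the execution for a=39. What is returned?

LOAD_FAST_LOAD_FAST a,a → push 39,39. Stack: [39, 39]
BINARY_OP + → 39 + 39 = 78. Stack: [78]
LOAD_FAST_LOAD_FAST a,a → push 39,39. Stack: [78, 39, 39]
BINARY_OP * → 39 * 39 = 1521. Stack: [78, 1521]
BINARY_OP + → 78 + 1521 = 1599. Stack: [1599]
STORE_FAST r → r=1599. Stack: []
LOAD_FAST_LOAD_FAST a,r → push 39,1599. Stack: [39, 1599]
BINARY_OP * → 39 * 1599 = 62361. Stack: [62361]
STORE_FAST y → y=62361. Stack: []
LOAD_FAST_LOAD_FAST r,r → push 1599,1599. Stack: [1599, 1599]
BINARY_OP - → 1599 - 1599 = 0. Stack: [0]
STORE_FAST y → y=0. Stack: []
LOAD_FAST_LOAD_FAST y,y → push 0,0. Stack: [0, 0]
BINARY_OP + → 0 + 0 = 0. Stack: [0]
STORE_FAST m → m=0. Stack: []
LOAD_FAST_LOAD_FAST y,y → push 0,0. Stack: [0, 0]
BINARY_OP * → 0 * 0 = 0. Stack: [0]
STORE_FAST q → q=0. Stack: []
LOAD_FAST q → push 0. Stack: [0]
LOAD_CONST → push 2. Stack: [0, 2]
BINARY_OP * → 0 * 2 = 0. Stack: [0]
LOAD_CONST → push 7. Stack: [0, 7]
BINARY_OP + → 0 + 7 = 7. Stack: [7]
STORE_FAST z → z=7. Stack: []
LOAD_FAST a → push 39. Stack: [39]
LOAD_CONST → push 1. Stack: [39, 1]
BINARY_OP - → 39 - 1 = 38. Stack: [38]
STORE_FAST n → n=38. Stack: []
LOAD_FAST n → push 38. Stack: [38]
RETURN_VALUE → return 38.

38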